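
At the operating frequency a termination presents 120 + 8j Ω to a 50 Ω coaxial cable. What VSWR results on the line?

Γ = (Z_L − Z_0)/(Z_L + Z_0) = (70 + j8)/(170 + j8)
|Γ| = 70.5/170 = 0.414
VSWR = (1 + |Γ|)/(1 − |Γ|) = 1.41/0.586

VSWR ≈ 2.41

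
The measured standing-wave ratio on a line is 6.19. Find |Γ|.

|Γ| = (S − 1)/(S + 1) = (6.19 − 1)/(6.19 + 1) = 5.19/7.19

|Γ| ≈ 0.722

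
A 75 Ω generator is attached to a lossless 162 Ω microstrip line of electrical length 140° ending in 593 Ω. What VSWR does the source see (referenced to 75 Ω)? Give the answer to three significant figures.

VSWR ≈ 5.48

tan(βl) = -0.839
Z_in = Z_0·(Z_L + jZ_0·tanβl)/(Z_0 + jZ_L·tanβl) = 96.8 + j162 Ω
Γ_s = (Z_in − Z_s)/(Z_in + Z_s) = (21.8 + j162)/(172 + j162), |Γ_s| = 0.691
VSWR = (1 + |Γ_s|)/(1 − |Γ_s|)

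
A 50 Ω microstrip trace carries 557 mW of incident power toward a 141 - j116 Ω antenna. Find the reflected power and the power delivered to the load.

|Γ| = |(91 − j116)/(191 − j116)| = 0.66
|Γ|² = 0.435
P_refl = |Γ|²·P_inc = 242 mW, P_del = (1 − |Γ|²)·P_inc = 315 mW

P_reflected ≈ 242 mW; P_delivered ≈ 315 mW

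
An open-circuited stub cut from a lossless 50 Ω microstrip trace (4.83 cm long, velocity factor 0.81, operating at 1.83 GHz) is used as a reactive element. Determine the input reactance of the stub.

λ = v/f = 0.81·c / 1.83 GHz = 0.133 m
βl = 2π·l/λ = 2π × 0.364 = 131°
tan(βl) = -1.15
For an open-circuited stub, Z_in = −jZ_0·cot(βl) = −jZ_0/tan(βl)

X_in ≈ 43.4 Ω (inductive)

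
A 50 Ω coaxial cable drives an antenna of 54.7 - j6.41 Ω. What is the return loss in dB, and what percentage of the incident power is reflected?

Γ = (4.7 − j6.41)/(104.7 − j6.41), |Γ| = 0.0758
RL = −20·log₁₀(0.0758) = 22.4 dB
P_refl/P_inc = |Γ|² = 0.00574

RL ≈ 22.4 dB; 0.574% of incident power reflected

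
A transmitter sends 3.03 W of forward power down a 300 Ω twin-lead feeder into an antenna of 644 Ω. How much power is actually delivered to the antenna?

P_delivered ≈ 2.63 W

Γ = (644 − 300)/(644 + 300) = 0.364
|Γ|² = 0.133
P_refl = |Γ|²·P_inc = 0.402 W, P_del = (1 − |Γ|²)·P_inc = 2.63 W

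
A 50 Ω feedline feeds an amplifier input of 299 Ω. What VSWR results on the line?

VSWR ≈ 5.98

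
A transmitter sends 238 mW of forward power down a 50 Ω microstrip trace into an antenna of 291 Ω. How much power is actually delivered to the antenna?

Γ = (291 − 50)/(291 + 50) = 0.707
|Γ|² = 0.499
P_refl = |Γ|²·P_inc = 119 mW, P_del = (1 − |Γ|²)·P_inc = 119 mW

P_delivered ≈ 119 mW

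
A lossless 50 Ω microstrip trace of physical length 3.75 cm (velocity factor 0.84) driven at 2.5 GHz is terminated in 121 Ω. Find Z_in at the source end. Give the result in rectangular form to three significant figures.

Z_in ≈ 34.4 + j34.5 Ω

λ = v/f = 0.84·c / 2.5 GHz = 0.101 m
βl = 2π·l/λ = 2π × 0.372 = 134°
tan(βl) = tan(134°) = -1.04
Z_in = Z_0·(Z_L + jZ_0·tanβl)/(Z_0 + jZ_L·tanβl)
     = 50·(121 − j51.9)/(50 − j126)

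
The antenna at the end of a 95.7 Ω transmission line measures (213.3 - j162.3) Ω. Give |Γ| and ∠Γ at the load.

Γ ≈ 0.574 ∠ -26.4°

Γ = (Z_L − Z_0)/(Z_L + Z_0) = (117.6 − j162.3)/(309 − j162.3)
|Γ| = 200/349 = 0.574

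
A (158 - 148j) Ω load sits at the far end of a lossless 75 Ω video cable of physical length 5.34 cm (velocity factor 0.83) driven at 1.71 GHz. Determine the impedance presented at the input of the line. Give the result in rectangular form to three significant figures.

Z_in ≈ 51.2 + j93.7 Ω

λ = v/f = 0.83·c / 1.71 GHz = 0.146 m
βl = 2π·l/λ = 2π × 0.367 = 132°
tan(βl) = tan(132°) = -1.11
Z_in = Z_0·(Z_L + jZ_0·tanβl)/(Z_0 + jZ_L·tanβl)
     = 75·(158 − j231)/(-89.3 − j175)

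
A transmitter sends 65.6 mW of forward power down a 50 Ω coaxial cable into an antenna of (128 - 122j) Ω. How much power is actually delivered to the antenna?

P_delivered ≈ 36.1 mW

|Γ| = |(78 − j122)/(178 − j122)| = 0.671
|Γ|² = 0.45
P_refl = |Γ|²·P_inc = 29.5 mW, P_del = (1 − |Γ|²)·P_inc = 36.1 mW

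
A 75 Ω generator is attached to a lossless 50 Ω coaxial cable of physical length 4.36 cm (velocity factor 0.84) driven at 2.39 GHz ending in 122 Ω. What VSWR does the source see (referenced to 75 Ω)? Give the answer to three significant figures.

VSWR ≈ 2.25

λ = v/f = 0.84·c / 2.39 GHz = 0.105 m
βl = 2π·l/λ = 2π × 0.414 = 149°
tan(βl) = -0.604
Z_in = Z_0·(Z_L + jZ_0·tanβl)/(Z_0 + jZ_L·tanβl) = 52.5 + j47.2 Ω
Γ_s = (Z_in − Z_s)/(Z_in + Z_s) = (-22.5 + j47.2)/(127 + j47.2), |Γ_s| = 0.384
VSWR = (1 + |Γ_s|)/(1 − |Γ_s|)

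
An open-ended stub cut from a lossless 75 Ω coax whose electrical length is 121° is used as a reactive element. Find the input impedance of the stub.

Z_in ≈ +j45.1 Ω

tan(βl) = -1.66
For an open-ended stub, Z_in = −jZ_0·cot(βl) = −jZ_0/tan(βl)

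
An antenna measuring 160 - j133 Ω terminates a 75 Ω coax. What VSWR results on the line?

VSWR ≈ 3.81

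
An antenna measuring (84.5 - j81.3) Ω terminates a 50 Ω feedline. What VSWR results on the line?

VSWR ≈ 3.57

Γ = (Z_L − Z_0)/(Z_L + Z_0) = (34.5 − j81.3)/(134.5 − j81.3)
|Γ| = 88.3/157 = 0.562
VSWR = (1 + |Γ|)/(1 − |Γ|) = 1.56/0.438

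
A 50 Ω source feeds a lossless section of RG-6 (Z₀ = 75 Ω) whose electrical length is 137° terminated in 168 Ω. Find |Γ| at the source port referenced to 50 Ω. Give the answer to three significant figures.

|Γ| ≈ 0.44

tan(βl) = -0.933
Z_in = Z_0·(Z_L + jZ_0·tanβl)/(Z_0 + jZ_L·tanβl) = 58.6 + j52.4 Ω
Γ_s = (Z_in − Z_s)/(Z_in + Z_s) = (8.56 + j52.4)/(109 + j52.4), |Γ_s| = 0.44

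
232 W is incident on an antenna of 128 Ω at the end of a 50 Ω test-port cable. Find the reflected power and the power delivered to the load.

Γ = (128 − 50)/(128 + 50) = 0.438
|Γ|² = 0.192
P_refl = |Γ|²·P_inc = 44.5 W, P_del = (1 − |Γ|²)·P_inc = 187 W

P_reflected ≈ 44.5 W; P_delivered ≈ 187 W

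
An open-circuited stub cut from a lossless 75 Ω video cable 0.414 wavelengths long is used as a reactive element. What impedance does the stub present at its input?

βl = 2π × 0.414 = 149°
tan(βl) = -0.6
For an open-circuited stub, Z_in = −jZ_0·cot(βl) = −jZ_0/tan(βl)

Z_in ≈ +j125 Ω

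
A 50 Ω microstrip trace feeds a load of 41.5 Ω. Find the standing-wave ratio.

For a purely resistive load, VSWR = R_L/Z_0 or Z_0/R_L (whichever > 1) = 50/41.5

VSWR ≈ 1.2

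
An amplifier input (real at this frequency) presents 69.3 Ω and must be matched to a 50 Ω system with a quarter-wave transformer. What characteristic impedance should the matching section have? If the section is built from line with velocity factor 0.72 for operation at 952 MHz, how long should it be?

Z_qwt ≈ 58.9 Ω; length ≈ 5.67 cm

Z_qwt = √(Z_0·R_L) = √(50 × 69.3) = √3465
λ = 0.72·c/f = 0.227 m, so l = λ/4 = 0.0567 m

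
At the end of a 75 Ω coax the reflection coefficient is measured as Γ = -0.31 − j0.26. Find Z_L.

Z_L = Z_0·(1 + Γ)/(1 − Γ) = 75·(0.69 − j0.26)/(1.31 + j0.26)

Z_L ≈ 35.2 − j21.9 Ω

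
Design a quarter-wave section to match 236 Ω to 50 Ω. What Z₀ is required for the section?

Z_qwt ≈ 109 Ω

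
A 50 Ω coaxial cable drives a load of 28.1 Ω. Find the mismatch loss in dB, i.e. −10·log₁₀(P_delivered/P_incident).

mismatch loss ≈ 0.356 dB

Γ = (28.1 − 50)/(28.1 + 50) = -0.28
|Γ|² = 0.0786, so P_del/P_inc = 1 − |Γ|² = 0.921
ML = −10·log₁₀(1 − |Γ|²)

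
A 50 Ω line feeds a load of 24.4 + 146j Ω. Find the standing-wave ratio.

VSWR ≈ 20

Γ = (Z_L − Z_0)/(Z_L + Z_0) = (-25.6 + j146)/(74.4 + j146)
|Γ| = 148/164 = 0.905
VSWR = (1 + |Γ|)/(1 − |Γ|) = 1.9/0.0954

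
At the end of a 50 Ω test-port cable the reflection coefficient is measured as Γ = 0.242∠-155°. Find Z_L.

Z_L = Z_0·(1 + Γ)/(1 − Γ) = 50·(0.781 − j0.102)/(1.22 + j0.102)

Z_L ≈ 31.4 − j6.83 Ω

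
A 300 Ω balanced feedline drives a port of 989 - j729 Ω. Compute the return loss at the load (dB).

RL ≈ 3.38 dB

Γ = (689 − j729)/(1289 − j729), |Γ| = 0.677
RL = −20·log₁₀|Γ| = −20·log₁₀(0.677)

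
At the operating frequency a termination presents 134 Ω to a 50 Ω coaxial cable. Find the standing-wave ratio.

For a purely resistive load, VSWR = R_L/Z_0 or Z_0/R_L (whichever > 1) = 134/50

VSWR ≈ 2.68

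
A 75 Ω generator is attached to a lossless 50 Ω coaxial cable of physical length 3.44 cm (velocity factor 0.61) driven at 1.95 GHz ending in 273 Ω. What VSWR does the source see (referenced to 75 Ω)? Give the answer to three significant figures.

VSWR ≈ 6.18

λ = v/f = 0.61·c / 1.95 GHz = 0.0938 m
βl = 2π·l/λ = 2π × 0.367 = 132°
tan(βl) = -1.11
Z_in = Z_0·(Z_L + jZ_0·tanβl)/(Z_0 + jZ_L·tanβl) = 16.1 + j42.3 Ω
Γ_s = (Z_in − Z_s)/(Z_in + Z_s) = (-58.9 + j42.3)/(91.1 + j42.3), |Γ_s| = 0.722
VSWR = (1 + |Γ_s|)/(1 − |Γ_s|)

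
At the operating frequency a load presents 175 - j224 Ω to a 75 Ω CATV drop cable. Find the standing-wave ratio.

Γ = (Z_L − Z_0)/(Z_L + Z_0) = (100 − j224)/(250 − j224)
|Γ| = 245/336 = 0.731
VSWR = (1 + |Γ|)/(1 − |Γ|) = 1.73/0.269

VSWR ≈ 6.43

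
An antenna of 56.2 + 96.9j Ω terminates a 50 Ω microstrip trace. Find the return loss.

RL ≈ 3.41 dB

Γ = (6.2 + j96.9)/(106.2 + j96.9), |Γ| = 0.675
RL = −20·log₁₀|Γ| = −20·log₁₀(0.675)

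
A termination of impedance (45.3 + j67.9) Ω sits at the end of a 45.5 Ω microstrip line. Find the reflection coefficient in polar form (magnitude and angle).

Γ ≈ 0.599 ∠ 53.4°

Γ = (Z_L − Z_0)/(Z_L + Z_0) = (-0.2 + j67.9)/(90.8 + j67.9)
|Γ| = 67.9/113 = 0.599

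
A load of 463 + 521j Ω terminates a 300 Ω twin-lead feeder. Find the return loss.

RL ≈ 4.57 dB

Γ = (163 + j521)/(763 + j521), |Γ| = 0.591
RL = −20·log₁₀|Γ| = −20·log₁₀(0.591)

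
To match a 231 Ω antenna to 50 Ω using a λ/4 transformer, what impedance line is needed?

Z_qwt ≈ 107 Ω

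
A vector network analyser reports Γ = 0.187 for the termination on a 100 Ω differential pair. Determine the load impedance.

Z_L ≈ 146 Ω

Z_L = Z_0·(1 + Γ)/(1 − Γ) = 100·(1.19)/(0.813)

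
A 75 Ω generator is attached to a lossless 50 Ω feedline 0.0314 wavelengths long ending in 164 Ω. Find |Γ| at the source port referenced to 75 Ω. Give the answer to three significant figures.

βl = 2π × 0.0314 = 11.3°
tan(βl) = 0.2
Z_in = Z_0·(Z_L + jZ_0·tanβl)/(Z_0 + jZ_L·tanβl) = 119 − j68.2 Ω
Γ_s = (Z_in − Z_s)/(Z_in + Z_s) = (44.3 − j68.2)/(194 − j68.2), |Γ_s| = 0.395

|Γ| ≈ 0.395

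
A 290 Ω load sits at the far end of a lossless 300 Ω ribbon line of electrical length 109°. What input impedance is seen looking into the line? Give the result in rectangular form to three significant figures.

Z_in ≈ 308 − j6.43 Ω

tan(βl) = tan(109°) = -2.9
Z_in = Z_0·(Z_L + jZ_0·tanβl)/(Z_0 + jZ_L·tanβl)
     = 300·(290 − j871)/(300 − j842)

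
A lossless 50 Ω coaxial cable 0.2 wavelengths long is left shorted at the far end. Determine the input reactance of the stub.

βl = 2π × 0.2 = 72°
tan(βl) = 3.08
For a shorted stub, Z_in = jZ_0·tan(βl)

X_in ≈ 154 Ω (inductive)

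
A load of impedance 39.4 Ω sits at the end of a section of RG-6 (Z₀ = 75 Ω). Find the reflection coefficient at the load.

Γ = -0.311

Γ = (Z_L − Z_0)/(Z_L + Z_0) = (39.4 − 75)/(39.4 + 75) = -35.6/114.4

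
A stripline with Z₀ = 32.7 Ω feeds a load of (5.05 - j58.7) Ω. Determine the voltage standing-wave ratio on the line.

Γ = (Z_L − Z_0)/(Z_L + Z_0) = (-27.65 − j58.7)/(37.75 − j58.7)
|Γ| = 64.9/69.8 = 0.93
VSWR = (1 + |Γ|)/(1 − |Γ|) = 1.93/0.0703

VSWR ≈ 27.5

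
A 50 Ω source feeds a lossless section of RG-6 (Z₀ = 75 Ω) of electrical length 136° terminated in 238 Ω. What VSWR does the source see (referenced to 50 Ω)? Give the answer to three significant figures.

VSWR ≈ 3.54

tan(βl) = -0.966
Z_in = Z_0·(Z_L + jZ_0·tanβl)/(Z_0 + jZ_L·tanβl) = 44.3 + j63.2 Ω
Γ_s = (Z_in − Z_s)/(Z_in + Z_s) = (-5.74 + j63.2)/(94.3 + j63.2), |Γ_s| = 0.559
VSWR = (1 + |Γ_s|)/(1 − |Γ_s|)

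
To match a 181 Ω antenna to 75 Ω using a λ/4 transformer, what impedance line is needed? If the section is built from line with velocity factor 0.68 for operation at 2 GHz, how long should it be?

Z_qwt ≈ 117 Ω; length ≈ 2.55 cm

Z_qwt = √(Z_0·R_L) = √(75 × 181) = √13580
λ = 0.68·c/f = 0.102 m, so l = λ/4 = 0.0255 m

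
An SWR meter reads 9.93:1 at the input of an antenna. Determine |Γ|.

|Γ| = (S − 1)/(S + 1) = (9.93 − 1)/(9.93 + 1) = 8.93/10.9

|Γ| ≈ 0.817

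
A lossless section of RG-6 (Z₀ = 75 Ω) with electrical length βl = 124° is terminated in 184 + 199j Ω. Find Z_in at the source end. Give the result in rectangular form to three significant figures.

tan(βl) = tan(124°) = -1.48
Z_in = Z_0·(Z_L + jZ_0·tanβl)/(Z_0 + jZ_L·tanβl)
     = 75·(184 + j87.8)/(370 − j273)

Z_in ≈ 15.7 + j29.3 Ω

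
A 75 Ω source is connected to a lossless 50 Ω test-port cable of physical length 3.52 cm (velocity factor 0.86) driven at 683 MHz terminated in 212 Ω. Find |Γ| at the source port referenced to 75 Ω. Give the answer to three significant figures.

|Γ| ≈ 0.596

λ = v/f = 0.86·c / 683 MHz = 0.378 m
βl = 2π·l/λ = 2π × 0.0932 = 33.5°
tan(βl) = 0.663
Z_in = Z_0·(Z_L + jZ_0·tanβl)/(Z_0 + jZ_L·tanβl) = 34.3 − j63.2 Ω
Γ_s = (Z_in − Z_s)/(Z_in + Z_s) = (-40.7 − j63.2)/(109 − j63.2), |Γ_s| = 0.596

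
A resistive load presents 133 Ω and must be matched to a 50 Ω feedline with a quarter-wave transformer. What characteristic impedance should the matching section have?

Z_qwt = √(Z_0·R_L) = √(50 × 133) = √6650

Z_qwt ≈ 81.5 Ω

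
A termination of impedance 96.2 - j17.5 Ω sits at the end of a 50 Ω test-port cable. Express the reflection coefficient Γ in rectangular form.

Γ ≈ 0.326 − j0.0807

Γ = (Z_L − Z_0)/(Z_L + Z_0) = (46.2 − j17.5)/(146.2 − j17.5)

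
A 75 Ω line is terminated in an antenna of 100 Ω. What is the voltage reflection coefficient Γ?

Γ = 0.143

Γ = (Z_L − Z_0)/(Z_L + Z_0) = (100 − 75)/(100 + 75) = 25/175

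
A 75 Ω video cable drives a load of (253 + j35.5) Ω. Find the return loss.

Γ = (178 + j35.5)/(328 + j35.5), |Γ| = 0.55
RL = −20·log₁₀|Γ| = −20·log₁₀(0.55)

RL ≈ 5.19 dB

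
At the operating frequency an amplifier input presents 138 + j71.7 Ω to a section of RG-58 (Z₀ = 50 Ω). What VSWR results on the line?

Γ = (Z_L − Z_0)/(Z_L + Z_0) = (88 + j71.7)/(188 + j71.7)
|Γ| = 114/201 = 0.564
VSWR = (1 + |Γ|)/(1 − |Γ|) = 1.56/0.436

VSWR ≈ 3.59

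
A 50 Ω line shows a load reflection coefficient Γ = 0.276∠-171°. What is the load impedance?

Z_L = Z_0·(1 + Γ)/(1 − Γ) = 50·(0.727 − j0.0432)/(1.27 + j0.0432)

Z_L ≈ 28.5 − j2.66 Ω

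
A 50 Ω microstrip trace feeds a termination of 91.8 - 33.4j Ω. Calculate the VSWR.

Γ = (Z_L − Z_0)/(Z_L + Z_0) = (41.8 − j33.4)/(141.8 − j33.4)
|Γ| = 53.5/146 = 0.367
VSWR = (1 + |Γ|)/(1 − |Γ|) = 1.37/0.633

VSWR ≈ 2.16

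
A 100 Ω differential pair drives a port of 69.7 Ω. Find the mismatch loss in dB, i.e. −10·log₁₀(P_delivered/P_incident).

mismatch loss ≈ 0.141 dB

Γ = (69.7 − 100)/(69.7 + 100) = -0.179
|Γ|² = 0.0319, so P_del/P_inc = 1 − |Γ|² = 0.968
ML = −10·log₁₀(1 − |Γ|²)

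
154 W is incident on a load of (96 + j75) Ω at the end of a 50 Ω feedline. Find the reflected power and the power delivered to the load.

P_reflected ≈ 44.2 W; P_delivered ≈ 110 W

|Γ| = |(46 + j75)/(146 + j75)| = 0.536
|Γ|² = 0.287
P_refl = |Γ|²·P_inc = 44.2 W, P_del = (1 − |Γ|²)·P_inc = 110 W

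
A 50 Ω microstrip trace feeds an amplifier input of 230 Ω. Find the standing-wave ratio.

VSWR ≈ 4.6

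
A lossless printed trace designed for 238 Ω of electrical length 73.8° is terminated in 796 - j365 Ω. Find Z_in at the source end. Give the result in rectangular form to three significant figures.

tan(βl) = tan(73.8°) = 3.44
Z_in = Z_0·(Z_L + jZ_0·tanβl)/(Z_0 + jZ_L·tanβl)
     = 238·(796 + j454)/(1490 + j2740)

Z_in ≈ 59.5 − j36.7 Ω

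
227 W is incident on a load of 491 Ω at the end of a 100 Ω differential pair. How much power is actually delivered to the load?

Γ = (491 − 100)/(491 + 100) = 0.662
|Γ|² = 0.438
P_refl = |Γ|²·P_inc = 99.4 W, P_del = (1 − |Γ|²)·P_inc = 128 W

P_delivered ≈ 128 W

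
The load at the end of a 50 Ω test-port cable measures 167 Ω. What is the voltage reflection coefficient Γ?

Γ = (Z_L − Z_0)/(Z_L + Z_0) = (167 − 50)/(167 + 50) = 117/217

Γ = 0.539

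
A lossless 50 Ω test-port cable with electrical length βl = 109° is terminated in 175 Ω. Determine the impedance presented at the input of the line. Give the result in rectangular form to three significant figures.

tan(βl) = tan(109°) = -2.9
Z_in = Z_0·(Z_L + jZ_0·tanβl)/(Z_0 + jZ_L·tanβl)
     = 50·(175 − j145)/(50 − j508)

Z_in ≈ 15.8 + j15.7 Ω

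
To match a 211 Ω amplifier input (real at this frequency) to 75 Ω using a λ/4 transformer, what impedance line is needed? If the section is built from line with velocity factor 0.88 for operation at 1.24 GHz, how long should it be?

Z_qwt ≈ 126 Ω; length ≈ 5.32 cm

Z_qwt = √(Z_0·R_L) = √(75 × 211) = √15820
λ = 0.88·c/f = 0.213 m, so l = λ/4 = 0.0532 m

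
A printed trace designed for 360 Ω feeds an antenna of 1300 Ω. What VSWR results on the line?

VSWR ≈ 3.61

Γ = (1300 − 360)/(1300 + 360) = 0.566
VSWR = (1 + 0.566)/(1 − 0.566)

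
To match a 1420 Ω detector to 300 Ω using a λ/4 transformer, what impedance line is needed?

Z_qwt ≈ 653 Ω

Z_qwt = √(Z_0·R_L) = √(300 × 1420) = √426000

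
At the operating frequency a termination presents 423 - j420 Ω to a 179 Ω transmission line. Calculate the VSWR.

VSWR ≈ 4.91

Γ = (Z_L − Z_0)/(Z_L + Z_0) = (244 − j420)/(602 − j420)
|Γ| = 486/734 = 0.662
VSWR = (1 + |Γ|)/(1 − |Γ|) = 1.66/0.338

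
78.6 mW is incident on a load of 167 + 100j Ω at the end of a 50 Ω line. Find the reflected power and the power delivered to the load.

P_reflected ≈ 32.6 mW; P_delivered ≈ 46 mW

|Γ| = |(117 + j100)/(217 + j100)| = 0.644
|Γ|² = 0.415
P_refl = |Γ|²·P_inc = 32.6 mW, P_del = (1 − |Γ|²)·P_inc = 46 mW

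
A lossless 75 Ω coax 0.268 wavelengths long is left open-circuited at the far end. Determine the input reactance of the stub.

X_in ≈ 8.52 Ω (inductive)

βl = 2π × 0.268 = 96.5°
tan(βl) = -8.8
For an open-circuited stub, Z_in = −jZ_0·cot(βl) = −jZ_0/tan(βl)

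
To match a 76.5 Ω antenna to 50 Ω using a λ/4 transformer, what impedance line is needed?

Z_qwt ≈ 61.8 Ω

Z_qwt = √(Z_0·R_L) = √(50 × 76.5) = √3825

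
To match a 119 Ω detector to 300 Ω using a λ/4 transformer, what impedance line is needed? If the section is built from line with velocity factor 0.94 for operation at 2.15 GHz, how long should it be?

Z_qwt ≈ 189 Ω; length ≈ 3.28 cm

Z_qwt = √(Z_0·R_L) = √(300 × 119) = √35700
λ = 0.94·c/f = 0.131 m, so l = λ/4 = 0.0328 m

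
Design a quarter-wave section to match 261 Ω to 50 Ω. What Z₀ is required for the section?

Z_qwt ≈ 114 Ω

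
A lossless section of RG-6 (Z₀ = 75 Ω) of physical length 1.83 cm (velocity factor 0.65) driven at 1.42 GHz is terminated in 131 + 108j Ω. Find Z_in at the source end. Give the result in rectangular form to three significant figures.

Z_in ≈ 71.1 − j89.5 Ω

λ = v/f = 0.65·c / 1.42 GHz = 0.137 m
βl = 2π·l/λ = 2π × 0.133 = 48°
tan(βl) = tan(48°) = 1.11
Z_in = Z_0·(Z_L + jZ_0·tanβl)/(Z_0 + jZ_L·tanβl)
     = 75·(131 + j191)/(-44.8 + j145)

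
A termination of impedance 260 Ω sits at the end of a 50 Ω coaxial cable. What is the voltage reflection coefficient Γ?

Γ = 0.677

Γ = (Z_L − Z_0)/(Z_L + Z_0) = (260 − 50)/(260 + 50) = 210/310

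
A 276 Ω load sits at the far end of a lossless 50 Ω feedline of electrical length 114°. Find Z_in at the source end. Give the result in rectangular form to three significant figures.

Z_in ≈ 10.8 + j21.4 Ω

tan(βl) = tan(114°) = -2.25
Z_in = Z_0·(Z_L + jZ_0·tanβl)/(Z_0 + jZ_L·tanβl)
     = 50·(276 − j112)/(50 − j620)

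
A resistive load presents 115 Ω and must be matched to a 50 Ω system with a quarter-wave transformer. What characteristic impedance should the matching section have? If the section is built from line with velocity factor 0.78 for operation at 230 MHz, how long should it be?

Z_qwt ≈ 75.8 Ω; length ≈ 25.4 cm

Z_qwt = √(Z_0·R_L) = √(50 × 115) = √5750
λ = 0.78·c/f = 1.02 m, so l = λ/4 = 0.254 m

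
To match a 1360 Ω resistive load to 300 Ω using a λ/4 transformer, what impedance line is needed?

Z_qwt ≈ 639 Ω

Z_qwt = √(Z_0·R_L) = √(300 × 1360) = √408000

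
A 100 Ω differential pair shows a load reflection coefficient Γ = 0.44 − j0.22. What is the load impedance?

Z_L = Z_0·(1 + Γ)/(1 − Γ) = 100·(1.44 − j0.22)/(0.56 + j0.22)

Z_L ≈ 209 − j122 Ω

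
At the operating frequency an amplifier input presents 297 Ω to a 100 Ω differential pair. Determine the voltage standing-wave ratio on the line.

VSWR ≈ 2.97

For a purely resistive load, VSWR = R_L/Z_0 or Z_0/R_L (whichever > 1) = 297/100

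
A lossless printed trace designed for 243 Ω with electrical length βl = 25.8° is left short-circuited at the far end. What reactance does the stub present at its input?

tan(βl) = 0.483
For a short-circuited stub, Z_in = jZ_0·tan(βl)

X_in ≈ 117 Ω (inductive)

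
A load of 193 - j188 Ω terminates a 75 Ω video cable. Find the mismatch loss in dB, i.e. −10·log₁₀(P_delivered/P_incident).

mismatch loss ≈ 2.67 dB

Γ = (118 − j188)/(268 − j188), |Γ| = 0.678
|Γ|² = 0.46, so P_del/P_inc = 1 − |Γ|² = 0.54
ML = −10·log₁₀(1 − |Γ|²)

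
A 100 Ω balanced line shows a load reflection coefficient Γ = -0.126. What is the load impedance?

Z_L ≈ 77.6 Ω

Z_L = Z_0·(1 + Γ)/(1 − Γ) = 100·(0.874)/(1.13)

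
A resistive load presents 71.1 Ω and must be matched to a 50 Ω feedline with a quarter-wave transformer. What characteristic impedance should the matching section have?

Z_qwt ≈ 59.6 Ω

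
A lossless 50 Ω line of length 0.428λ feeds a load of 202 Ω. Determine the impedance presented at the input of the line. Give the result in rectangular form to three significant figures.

βl = 2π × 0.428 = 154°
tan(βl) = tan(154°) = -0.486
Z_in = Z_0·(Z_L + jZ_0·tanβl)/(Z_0 + jZ_L·tanβl)
     = 50·(202 − j24.3)/(50 − j98.2)

Z_in ≈ 51.4 + j76.7 Ω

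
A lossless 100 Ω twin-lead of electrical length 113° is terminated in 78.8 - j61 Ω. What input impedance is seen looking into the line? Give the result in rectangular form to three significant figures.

Z_in ≈ 142 + j75.9 Ω

tan(βl) = tan(113°) = -2.36
Z_in = Z_0·(Z_L + jZ_0·tanβl)/(Z_0 + jZ_L·tanβl)
     = 100·(78.8 − j297)/(-43.7 − j186)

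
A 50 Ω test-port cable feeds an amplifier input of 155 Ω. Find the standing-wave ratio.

VSWR ≈ 3.1

For a purely resistive load, VSWR = R_L/Z_0 or Z_0/R_L (whichever > 1) = 155/50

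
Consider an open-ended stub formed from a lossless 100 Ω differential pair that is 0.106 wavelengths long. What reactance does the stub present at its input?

βl = 2π × 0.106 = 38.2°
tan(βl) = 0.786
For an open-ended stub, Z_in = −jZ_0·cot(βl) = −jZ_0/tan(βl)

X_in ≈ -127 Ω (capacitive)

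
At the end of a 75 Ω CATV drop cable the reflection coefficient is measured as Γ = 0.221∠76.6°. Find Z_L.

Z_L = Z_0·(1 + Γ)/(1 − Γ) = 75·(1.05 + j0.215)/(0.949 − j0.215)

Z_L ≈ 75.4 + j34.1 Ω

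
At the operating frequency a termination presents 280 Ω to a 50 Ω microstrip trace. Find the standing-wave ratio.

Γ = (280 − 50)/(280 + 50) = 0.697
VSWR = (1 + 0.697)/(1 − 0.697)

VSWR ≈ 5.6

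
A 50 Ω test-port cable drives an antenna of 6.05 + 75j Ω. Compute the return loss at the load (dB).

Γ = (-43.95 + j75)/(56.05 + j75), |Γ| = 0.928
RL = −20·log₁₀|Γ| = −20·log₁₀(0.928)

RL ≈ 0.645 dB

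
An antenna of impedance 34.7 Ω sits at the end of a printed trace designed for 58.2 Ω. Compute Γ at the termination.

Γ = (Z_L − Z_0)/(Z_L + Z_0) = (34.7 − 58.2)/(34.7 + 58.2) = -23.5/92.9

Γ = -0.253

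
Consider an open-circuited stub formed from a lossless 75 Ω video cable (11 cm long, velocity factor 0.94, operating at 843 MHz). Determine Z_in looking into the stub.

Z_in ≈ +j40.5 Ω

λ = v/f = 0.94·c / 843 MHz = 0.335 m
βl = 2π·l/λ = 2π × 0.329 = 118°
tan(βl) = -1.85
For an open-circuited stub, Z_in = −jZ_0·cot(βl) = −jZ_0/tan(βl)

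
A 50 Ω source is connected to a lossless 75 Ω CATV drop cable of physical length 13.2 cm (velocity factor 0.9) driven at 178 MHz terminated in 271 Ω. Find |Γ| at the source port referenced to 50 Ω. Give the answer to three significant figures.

λ = v/f = 0.9·c / 178 MHz = 1.52 m
βl = 2π·l/λ = 2π × 0.087 = 31.3°
tan(βl) = 0.609
Z_in = Z_0·(Z_L + jZ_0·tanβl)/(Z_0 + jZ_L·tanβl) = 63.6 − j94.3 Ω
Γ_s = (Z_in − Z_s)/(Z_in + Z_s) = (13.6 − j94.3)/(114 − j94.3), |Γ_s| = 0.645

|Γ| ≈ 0.645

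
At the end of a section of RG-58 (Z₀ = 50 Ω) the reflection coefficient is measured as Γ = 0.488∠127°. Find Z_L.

Z_L = Z_0·(1 + Γ)/(1 − Γ) = 50·(0.706 + j0.39)/(1.29 − j0.39)

Z_L ≈ 20.9 + j21.3 Ω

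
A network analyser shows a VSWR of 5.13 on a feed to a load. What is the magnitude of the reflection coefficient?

|Γ| ≈ 0.674

|Γ| = (S − 1)/(S + 1) = (5.13 − 1)/(5.13 + 1) = 4.13/6.13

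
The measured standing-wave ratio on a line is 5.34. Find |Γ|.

|Γ| = (S − 1)/(S + 1) = (5.34 − 1)/(5.34 + 1) = 4.34/6.34

|Γ| ≈ 0.685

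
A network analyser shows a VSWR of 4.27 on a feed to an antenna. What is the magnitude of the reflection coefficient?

|Γ| ≈ 0.62

|Γ| = (S − 1)/(S + 1) = (4.27 − 1)/(4.27 + 1) = 3.27/5.27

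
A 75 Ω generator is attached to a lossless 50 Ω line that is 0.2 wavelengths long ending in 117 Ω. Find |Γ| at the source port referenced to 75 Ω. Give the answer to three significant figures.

βl = 2π × 0.2 = 72°
tan(βl) = 3.08
Z_in = Z_0·(Z_L + jZ_0·tanβl)/(Z_0 + jZ_L·tanβl) = 23.2 − j13 Ω
Γ_s = (Z_in − Z_s)/(Z_in + Z_s) = (-51.8 − j13)/(98.2 − j13), |Γ_s| = 0.54

|Γ| ≈ 0.54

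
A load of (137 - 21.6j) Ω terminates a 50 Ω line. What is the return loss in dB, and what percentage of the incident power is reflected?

RL ≈ 6.44 dB; 22.7% of incident power reflected

Γ = (87 − j21.6)/(187 − j21.6), |Γ| = 0.476
RL = −20·log₁₀(0.476) = 6.44 dB
P_refl/P_inc = |Γ|² = 0.227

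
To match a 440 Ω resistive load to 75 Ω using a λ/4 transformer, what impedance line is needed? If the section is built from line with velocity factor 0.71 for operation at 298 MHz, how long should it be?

Z_qwt = √(Z_0·R_L) = √(75 × 440) = √33000
λ = 0.71·c/f = 0.715 m, so l = λ/4 = 0.179 m

Z_qwt ≈ 182 Ω; length ≈ 17.9 cm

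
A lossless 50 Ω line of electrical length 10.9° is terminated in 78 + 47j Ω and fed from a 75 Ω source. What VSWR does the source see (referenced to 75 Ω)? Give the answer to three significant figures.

tan(βl) = 0.193
Z_in = Z_0·(Z_L + jZ_0·tanβl)/(Z_0 + jZ_L·tanβl) = 106 + j30.2 Ω
Γ_s = (Z_in − Z_s)/(Z_in + Z_s) = (31.3 + j30.2)/(181 + j30.2), |Γ_s| = 0.236
VSWR = (1 + |Γ_s|)/(1 − |Γ_s|)

VSWR ≈ 1.62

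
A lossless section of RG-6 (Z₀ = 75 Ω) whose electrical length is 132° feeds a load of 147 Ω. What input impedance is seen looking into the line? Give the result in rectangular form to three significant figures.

tan(βl) = tan(132°) = -1.11
Z_in = Z_0·(Z_L + jZ_0·tanβl)/(Z_0 + jZ_L·tanβl)
     = 75·(147 − j83.3)/(75 − j163)

Z_in ≈ 57.2 + j41.2 Ω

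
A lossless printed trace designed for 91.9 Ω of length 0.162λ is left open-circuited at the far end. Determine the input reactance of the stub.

βl = 2π × 0.162 = 58.3°
tan(βl) = 1.62
For an open-circuited stub, Z_in = −jZ_0·cot(βl) = −jZ_0/tan(βl)

X_in ≈ -56.7 Ω (capacitive)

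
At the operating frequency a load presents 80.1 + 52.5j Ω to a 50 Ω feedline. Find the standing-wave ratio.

Γ = (Z_L − Z_0)/(Z_L + Z_0) = (30.1 + j52.5)/(130.1 + j52.5)
|Γ| = 60.5/140 = 0.431
VSWR = (1 + |Γ|)/(1 − |Γ|) = 1.43/0.569

VSWR ≈ 2.52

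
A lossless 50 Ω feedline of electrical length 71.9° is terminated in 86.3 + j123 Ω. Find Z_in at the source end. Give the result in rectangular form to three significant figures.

tan(βl) = tan(71.9°) = 3.06
Z_in = Z_0·(Z_L + jZ_0·tanβl)/(Z_0 + jZ_L·tanβl)
     = 50·(86.3 + j276)/(-326 + j264)

Z_in ≈ 12.7 − j32 Ω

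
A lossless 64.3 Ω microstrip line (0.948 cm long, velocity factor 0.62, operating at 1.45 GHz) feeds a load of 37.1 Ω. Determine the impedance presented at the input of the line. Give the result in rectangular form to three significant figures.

Z_in ≈ 42.8 + j19.8 Ω

λ = v/f = 0.62·c / 1.45 GHz = 0.128 m
βl = 2π·l/λ = 2π × 0.0739 = 26.6°
tan(βl) = tan(26.6°) = 0.501
Z_in = Z_0·(Z_L + jZ_0·tanβl)/(Z_0 + jZ_L·tanβl)
     = 64.3·(37.1 + j32.2)/(64.3 + j18.6)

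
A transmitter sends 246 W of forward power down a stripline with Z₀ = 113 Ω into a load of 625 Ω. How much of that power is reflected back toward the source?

P_reflected ≈ 118 W

Γ = (625 − 113)/(625 + 113) = 0.694
|Γ|² = 0.481
P_refl = |Γ|²·P_inc = 118 W, P_del = (1 − |Γ|²)·P_inc = 128 W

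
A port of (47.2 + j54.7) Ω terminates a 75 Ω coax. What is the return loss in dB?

RL ≈ 6.78 dB

Γ = (-27.8 + j54.7)/(122.2 + j54.7), |Γ| = 0.458
RL = −20·log₁₀|Γ| = −20·log₁₀(0.458)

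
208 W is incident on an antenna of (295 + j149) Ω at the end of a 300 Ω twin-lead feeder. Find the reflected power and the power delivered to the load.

|Γ| = |(-5 + j149)/(595 + j149)| = 0.243
|Γ|² = 0.0591
P_refl = |Γ|²·P_inc = 12.3 W, P_del = (1 − |Γ|²)·P_inc = 196 W

P_reflected ≈ 12.3 W; P_delivered ≈ 196 W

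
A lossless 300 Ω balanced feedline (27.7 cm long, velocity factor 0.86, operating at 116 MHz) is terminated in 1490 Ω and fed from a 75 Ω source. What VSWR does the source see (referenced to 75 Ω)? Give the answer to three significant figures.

VSWR ≈ 10.9

λ = v/f = 0.86·c / 116 MHz = 2.22 m
βl = 2π·l/λ = 2π × 0.125 = 44.8°
tan(βl) = 0.994
Z_in = Z_0·(Z_L + jZ_0·tanβl)/(Z_0 + jZ_L·tanβl) = 117 − j278 Ω
Γ_s = (Z_in − Z_s)/(Z_in + Z_s) = (41.7 − j278)/(192 − j278), |Γ_s| = 0.833
VSWR = (1 + |Γ_s|)/(1 − |Γ_s|)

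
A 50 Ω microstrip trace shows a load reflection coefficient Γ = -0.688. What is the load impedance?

Z_L ≈ 9.24 Ω

Z_L = Z_0·(1 + Γ)/(1 − Γ) = 50·(0.312)/(1.69)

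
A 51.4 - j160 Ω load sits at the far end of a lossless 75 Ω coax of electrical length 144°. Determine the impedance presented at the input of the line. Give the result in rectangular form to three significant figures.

tan(βl) = tan(144°) = -0.727
Z_in = Z_0·(Z_L + jZ_0·tanβl)/(Z_0 + jZ_L·tanβl)
     = 75·(51.4 − j214)/(-41.2 − j37.3)

Z_in ≈ 143 + j261 Ω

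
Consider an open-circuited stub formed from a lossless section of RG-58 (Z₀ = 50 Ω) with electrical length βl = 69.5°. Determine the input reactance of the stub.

tan(βl) = 2.67
For an open-circuited stub, Z_in = −jZ_0·cot(βl) = −jZ_0/tan(βl)

X_in ≈ -18.7 Ω (capacitive)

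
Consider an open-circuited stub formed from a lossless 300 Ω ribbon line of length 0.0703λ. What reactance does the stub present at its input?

X_in ≈ -634 Ω (capacitive)

βl = 2π × 0.0703 = 25.3°
tan(βl) = 0.473
For an open-circuited stub, Z_in = −jZ_0·cot(βl) = −jZ_0/tan(βl)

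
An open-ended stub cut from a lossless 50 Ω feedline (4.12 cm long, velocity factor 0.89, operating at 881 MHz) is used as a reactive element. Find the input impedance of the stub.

Z_in ≈ −j43.6 Ω

λ = v/f = 0.89·c / 881 MHz = 0.303 m
βl = 2π·l/λ = 2π × 0.136 = 48.9°
tan(βl) = 1.15
For an open-ended stub, Z_in = −jZ_0·cot(βl) = −jZ_0/tan(βl)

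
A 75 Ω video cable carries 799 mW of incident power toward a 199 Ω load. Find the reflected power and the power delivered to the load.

Γ = (199 − 75)/(199 + 75) = 0.453
|Γ|² = 0.205
P_refl = |Γ|²·P_inc = 164 mW, P_del = (1 − |Γ|²)·P_inc = 635 mW

P_reflected ≈ 164 mW; P_delivered ≈ 635 mW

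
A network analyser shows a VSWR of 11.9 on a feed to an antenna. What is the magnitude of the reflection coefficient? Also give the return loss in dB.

|Γ| = (S − 1)/(S + 1) = (11.9 − 1)/(11.9 + 1) = 10.9/12.9
RL = −20·log₁₀|Γ| = −20·log₁₀(0.845)

|Γ| ≈ 0.845; return loss ≈ 1.46 dB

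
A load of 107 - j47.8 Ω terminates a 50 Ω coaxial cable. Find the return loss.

RL ≈ 6.87 dB

Γ = (57 − j47.8)/(157 − j47.8), |Γ| = 0.453
RL = −20·log₁₀|Γ| = −20·log₁₀(0.453)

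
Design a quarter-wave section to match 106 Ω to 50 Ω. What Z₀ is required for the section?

Z_qwt ≈ 72.8 Ω

Z_qwt = √(Z_0·R_L) = √(50 × 106) = √5300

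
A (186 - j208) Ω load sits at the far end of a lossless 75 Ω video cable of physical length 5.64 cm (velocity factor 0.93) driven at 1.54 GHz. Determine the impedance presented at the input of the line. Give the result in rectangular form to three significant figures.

λ = v/f = 0.93·c / 1.54 GHz = 0.181 m
βl = 2π·l/λ = 2π × 0.311 = 112°
tan(βl) = tan(112°) = -2.47
Z_in = Z_0·(Z_L + jZ_0·tanβl)/(Z_0 + jZ_L·tanβl)
     = 75·(186 − j393)/(-438 − j459)

Z_in ≈ 18.4 + j48 Ω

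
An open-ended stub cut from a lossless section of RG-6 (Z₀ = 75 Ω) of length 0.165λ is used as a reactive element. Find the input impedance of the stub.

βl = 2π × 0.165 = 59.4°
tan(βl) = 1.69
For an open-ended stub, Z_in = −jZ_0·cot(βl) = −jZ_0/tan(βl)

Z_in ≈ −j44.4 Ω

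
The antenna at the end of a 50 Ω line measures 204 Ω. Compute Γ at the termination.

Γ = (Z_L − Z_0)/(Z_L + Z_0) = (204 − 50)/(204 + 50) = 154/254

Γ = 0.606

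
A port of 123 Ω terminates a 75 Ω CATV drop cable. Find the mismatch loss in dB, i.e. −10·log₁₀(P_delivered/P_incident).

Γ = (123 − 75)/(123 + 75) = 0.242
|Γ|² = 0.0588, so P_del/P_inc = 1 − |Γ|² = 0.941
ML = −10·log₁₀(1 − |Γ|²)

mismatch loss ≈ 0.263 dB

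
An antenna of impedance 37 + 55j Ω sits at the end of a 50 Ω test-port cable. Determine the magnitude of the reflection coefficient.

|Γ| ≈ 0.549

Γ = (Z_L − Z_0)/(Z_L + Z_0) = (-13 + j55)/(87 + j55)
|Γ| = 56.5/103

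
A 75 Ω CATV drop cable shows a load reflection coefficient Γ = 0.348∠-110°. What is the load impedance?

Z_L ≈ 48.5 − j36.1 Ω

Z_L = Z_0·(1 + Γ)/(1 − Γ) = 75·(0.881 − j0.327)/(1.12 + j0.327)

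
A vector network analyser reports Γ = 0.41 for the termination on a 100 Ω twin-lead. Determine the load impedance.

Z_L = Z_0·(1 + Γ)/(1 − Γ) = 100·(1.41)/(0.59)

Z_L ≈ 239 Ω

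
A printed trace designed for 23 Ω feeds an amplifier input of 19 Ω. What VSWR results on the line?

VSWR ≈ 1.21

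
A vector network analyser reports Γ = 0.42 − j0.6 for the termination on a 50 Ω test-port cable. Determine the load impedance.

Z_L = Z_0·(1 + Γ)/(1 − Γ) = 50·(1.42 − j0.6)/(0.58 + j0.6)

Z_L ≈ 33.3 − j86.2 Ω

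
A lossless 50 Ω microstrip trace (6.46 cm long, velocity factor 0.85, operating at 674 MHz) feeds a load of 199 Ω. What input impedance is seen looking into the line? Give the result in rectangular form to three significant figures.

Z_in ≈ 16 − j25 Ω

λ = v/f = 0.85·c / 674 MHz = 0.378 m
βl = 2π·l/λ = 2π × 0.171 = 61.5°
tan(βl) = tan(61.5°) = 1.84
Z_in = Z_0·(Z_L + jZ_0·tanβl)/(Z_0 + jZ_L·tanβl)
     = 50·(199 + j92)/(50 + j366)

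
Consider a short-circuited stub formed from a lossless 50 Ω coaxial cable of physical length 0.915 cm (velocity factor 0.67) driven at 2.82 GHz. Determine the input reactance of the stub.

X_in ≈ 52.2 Ω (inductive)

λ = v/f = 0.67·c / 2.82 GHz = 0.0713 m
βl = 2π·l/λ = 2π × 0.128 = 46.2°
tan(βl) = 1.04
For a short-circuited stub, Z_in = jZ_0·tan(βl)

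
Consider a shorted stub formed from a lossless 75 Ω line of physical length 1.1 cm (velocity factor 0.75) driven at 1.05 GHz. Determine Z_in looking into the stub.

Z_in ≈ +j25.1 Ω

λ = v/f = 0.75·c / 1.05 GHz = 0.214 m
βl = 2π·l/λ = 2π × 0.0513 = 18.5°
tan(βl) = 0.334
For a shorted stub, Z_in = jZ_0·tan(βl)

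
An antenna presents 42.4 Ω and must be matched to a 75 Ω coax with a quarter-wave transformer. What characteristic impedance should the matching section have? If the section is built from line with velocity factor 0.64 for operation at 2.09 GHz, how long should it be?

Z_qwt = √(Z_0·R_L) = √(75 × 42.4) = √3180
λ = 0.64·c/f = 0.0919 m, so l = λ/4 = 0.023 m

Z_qwt ≈ 56.4 Ω; length ≈ 2.3 cm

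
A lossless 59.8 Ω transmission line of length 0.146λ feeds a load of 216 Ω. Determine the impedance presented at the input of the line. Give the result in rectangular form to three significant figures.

Z_in ≈ 25.1 − j40.5 Ω

βl = 2π × 0.146 = 52.6°
tan(βl) = tan(52.6°) = 1.31
Z_in = Z_0·(Z_L + jZ_0·tanβl)/(Z_0 + jZ_L·tanβl)
     = 59.8·(216 + j78.1)/(59.8 + j282)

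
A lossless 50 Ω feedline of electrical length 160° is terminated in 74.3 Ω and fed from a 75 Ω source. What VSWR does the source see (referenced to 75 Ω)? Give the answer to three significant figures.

tan(βl) = -0.364
Z_in = Z_0·(Z_L + jZ_0·tanβl)/(Z_0 + jZ_L·tanβl) = 65.1 + j17 Ω
Γ_s = (Z_in − Z_s)/(Z_in + Z_s) = (-9.9 + j17)/(140 + j17), |Γ_s| = 0.139
VSWR = (1 + |Γ_s|)/(1 − |Γ_s|)

VSWR ≈ 1.32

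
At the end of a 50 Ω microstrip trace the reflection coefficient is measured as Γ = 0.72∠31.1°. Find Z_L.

Z_L ≈ 84.4 + j130 Ω

Z_L = Z_0·(1 + Γ)/(1 − Γ) = 50·(1.62 + j0.372)/(0.383 − j0.372)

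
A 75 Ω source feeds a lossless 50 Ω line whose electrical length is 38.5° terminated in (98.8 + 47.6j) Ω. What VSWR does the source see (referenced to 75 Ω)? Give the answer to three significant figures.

VSWR ≈ 2.15

tan(βl) = 0.795
Z_in = Z_0·(Z_L + jZ_0·tanβl)/(Z_0 + jZ_L·tanβl) = 63.8 − j53 Ω
Γ_s = (Z_in − Z_s)/(Z_in + Z_s) = (-11.2 − j53)/(139 − j53), |Γ_s| = 0.365
VSWR = (1 + |Γ_s|)/(1 − |Γ_s|)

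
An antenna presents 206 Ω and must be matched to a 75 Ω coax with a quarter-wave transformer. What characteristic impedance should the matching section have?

Z_qwt ≈ 124 Ω

Z_qwt = √(Z_0·R_L) = √(75 × 206) = √15450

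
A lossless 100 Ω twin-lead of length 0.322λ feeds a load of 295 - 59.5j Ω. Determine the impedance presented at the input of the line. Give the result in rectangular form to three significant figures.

Z_in ≈ 41.8 + j50.1 Ω

βl = 2π × 0.322 = 116°
tan(βl) = tan(116°) = -2.06
Z_in = Z_0·(Z_L + jZ_0·tanβl)/(Z_0 + jZ_L·tanβl)
     = 100·(295 − j265)/(-22.4 − j607)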